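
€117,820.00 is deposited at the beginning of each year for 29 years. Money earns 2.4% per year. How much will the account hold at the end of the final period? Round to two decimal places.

€4,973,162.45

This is an annuity due: 29 deposits of €117,820.00 at the beginning of each year.
Periodic rate r = 0.024 per year.
FV = PMT × [((1+r)^n − 1)/r] × (1+r) = 117,820 × [(1+r)^29 − 1] / r × (1+r) = €4,973,162.45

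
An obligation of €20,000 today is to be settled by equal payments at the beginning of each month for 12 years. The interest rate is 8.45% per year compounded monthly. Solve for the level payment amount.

€219.91

Level annuity due; solve PV = PMT × [(1 − (1+r)^−n)/r] × (1+r) for PMT.
Periodic rate r = 0.0845/12 per month; n is counted in months.
With n = 144: PMT = 20,000 / ([(1 − (1+r)^−n)/r] × (1+r)) = €219.91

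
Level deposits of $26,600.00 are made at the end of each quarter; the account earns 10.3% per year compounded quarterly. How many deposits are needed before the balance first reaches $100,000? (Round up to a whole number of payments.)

4 payments

Periodic rate r = 0.103/4 per quarter; n is counted in quarters.
Ordinary annuity FV: 100,000 = 26,600 × [((1+r)^n − 1)/r].
(1+r)^n = 1 + 100,000 × r / 26,600, so n = ln(1 + 100,000·r/26,600) / ln(1+r) = 3.63.
Round up to a whole number of payments: n = 4.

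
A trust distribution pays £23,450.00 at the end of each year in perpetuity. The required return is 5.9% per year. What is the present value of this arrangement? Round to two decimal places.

Periodic rate r = 0.059 per year.
Level perpetuity: PV = PMT / r = 23,450 / (0.059) = £397,457.63.

£397,457.63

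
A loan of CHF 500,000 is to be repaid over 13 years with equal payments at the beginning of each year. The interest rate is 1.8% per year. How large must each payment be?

Level annuity due; solve PV = PMT × [(1 − (1+r)^−n)/r] × (1+r) for PMT.
Periodic rate r = 0.018 per year.
With n = 13: PMT = 500,000 / ([(1 − (1+r)^−n)/r] × (1+r)) = CHF 42,711.64

CHF 42,711.64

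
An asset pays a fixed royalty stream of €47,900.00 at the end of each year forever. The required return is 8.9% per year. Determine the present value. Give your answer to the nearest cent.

€538,202.25

Periodic rate r = 0.089 per year.
Level perpetuity: PV = PMT / r = 47,900 / (0.089) = €538,202.25.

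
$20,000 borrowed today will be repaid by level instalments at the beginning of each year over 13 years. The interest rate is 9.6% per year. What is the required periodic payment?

Level annuity due; solve PV = PMT × [(1 − (1+r)^−n)/r] × (1+r) for PMT.
Periodic rate r = 0.096 per year.
With n = 13: PMT = 20,000 / ([(1 − (1+r)^−n)/r] × (1+r)) = $2,515.95

$2,515.95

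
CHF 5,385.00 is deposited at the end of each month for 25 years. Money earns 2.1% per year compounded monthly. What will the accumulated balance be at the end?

CHF 2,122,254.28

This is an ordinary annuity: 300 deposits of CHF 5,385.00 at the end of each month.
Periodic rate r = 0.021/12 per month; n is counted in months.
FV = PMT × [((1+r)^n − 1)/r] = 5,385 × [(1+r)^300 − 1] / r = CHF 2,122,254.28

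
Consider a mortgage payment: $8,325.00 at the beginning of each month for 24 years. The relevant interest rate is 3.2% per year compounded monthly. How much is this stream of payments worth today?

This is an annuity due: 288 payments of $8,325.00 at the beginning of each month.
Periodic rate r = 0.032/12 per month; n is counted in months.
PV = PMT × [(1 − (1+r)^−n)/r] × (1+r) = 8,325 × [1 − (1+r)^−288] / r × (1+r) = $1,676,489.75

$1,676,489.75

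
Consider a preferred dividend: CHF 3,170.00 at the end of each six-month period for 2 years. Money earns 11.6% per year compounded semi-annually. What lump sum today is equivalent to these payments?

This is an ordinary annuity: 4 payments of CHF 3,170.00 at the end of each six-month period.
Periodic rate r = 0.116/2 per half-year; n is counted in half-years.
PV = PMT × [(1 − (1+r)^−n)/r] = 3,170 × [1 − (1+r)^−4] / r = CHF 11,034.88

CHF 11,034.88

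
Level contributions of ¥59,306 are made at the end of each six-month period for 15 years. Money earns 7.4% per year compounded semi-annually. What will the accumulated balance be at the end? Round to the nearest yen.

¥3,164,294

This is an ordinary annuity: 30 deposits of ¥59,306 at the end of each six-month period.
Periodic rate r = 0.074/2 per half-year; n is counted in half-years.
FV = PMT × [((1+r)^n − 1)/r] = 59,306 × [(1+r)^30 − 1] / r = ¥3,164,294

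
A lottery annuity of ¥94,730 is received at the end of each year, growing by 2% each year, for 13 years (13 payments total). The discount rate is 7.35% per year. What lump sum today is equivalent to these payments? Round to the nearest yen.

Periodic rate r = 0.0735 per year.
Growing ordinary annuity: PV = PMT₁ × [1 − ((1+g)/(1+r))^n] / (r − g) = 94,730 × [1 − ((1+0.02)/(1+r))^13] / (r − 0.02) = ¥859,673.

¥859,673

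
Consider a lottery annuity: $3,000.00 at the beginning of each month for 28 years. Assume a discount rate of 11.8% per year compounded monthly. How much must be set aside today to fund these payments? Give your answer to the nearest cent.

This is an annuity due: 336 payments of $3,000.00 at the beginning of each month.
Periodic rate r = 0.118/12 per month; n is counted in months.
PV = PMT × [(1 − (1+r)^−n)/r] × (1+r) = 3,000 × [1 − (1+r)^−336] / r × (1+r) = $296,582.83

$296,582.83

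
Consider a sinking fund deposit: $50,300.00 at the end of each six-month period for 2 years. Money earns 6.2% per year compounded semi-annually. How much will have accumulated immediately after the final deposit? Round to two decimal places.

This is an ordinary annuity: 4 deposits of $50,300.00 at the end of each six-month period.
Periodic rate r = 0.062/2 per half-year; n is counted in half-years.
FV = PMT × [((1+r)^n − 1)/r] = 50,300 × [(1+r)^4 − 1] / r = $210,750.65

$210,750.65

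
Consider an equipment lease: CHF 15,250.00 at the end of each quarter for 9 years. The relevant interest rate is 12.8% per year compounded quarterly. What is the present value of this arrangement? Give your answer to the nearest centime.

This is an ordinary annuity: 36 payments of CHF 15,250.00 at the end of each quarter.
Periodic rate r = 0.128/4 per quarter; n is counted in quarters.
PV = PMT × [(1 − (1+r)^−n)/r] = 15,250 × [1 − (1+r)^−36] / r = CHF 323,224.16

CHF 323,224.16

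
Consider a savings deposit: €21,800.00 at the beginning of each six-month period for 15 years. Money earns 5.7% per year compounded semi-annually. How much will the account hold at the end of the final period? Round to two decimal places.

€1,041,155.64

This is an annuity due: 30 deposits of €21,800.00 at the beginning of each six-month period.
Periodic rate r = 0.057/2 per half-year; n is counted in half-years.
FV = PMT × [((1+r)^n − 1)/r] × (1+r) = 21,800 × [(1+r)^30 − 1] / r × (1+r) = €1,041,155.64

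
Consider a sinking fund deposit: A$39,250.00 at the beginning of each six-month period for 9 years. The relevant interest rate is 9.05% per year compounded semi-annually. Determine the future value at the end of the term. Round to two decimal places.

A$1,104,311.29

This is an annuity due: 18 deposits of A$39,250.00 at the beginning of each six-month period.
Periodic rate r = 0.0905/2 per half-year; n is counted in half-years.
FV = PMT × [((1+r)^n − 1)/r] × (1+r) = 39,250 × [(1+r)^18 − 1] / r × (1+r) = A$1,104,311.29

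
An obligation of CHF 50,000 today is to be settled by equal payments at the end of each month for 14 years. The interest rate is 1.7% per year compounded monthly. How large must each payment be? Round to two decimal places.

CHF 334.65

Level ordinary annuity; solve PV = PMT × [(1 − (1+r)^−n)/r] for PMT.
Periodic rate r = 0.017/12 per month; n is counted in months.
With n = 168: PMT = 50,000 / ([(1 − (1+r)^−n)/r]) = CHF 334.65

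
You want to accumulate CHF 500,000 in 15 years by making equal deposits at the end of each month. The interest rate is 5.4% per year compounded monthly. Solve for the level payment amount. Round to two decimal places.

Level ordinary annuity; solve FV = PMT × [((1+r)^n − 1)/r] for PMT.
Periodic rate r = 0.054/12 per month; n is counted in months.
With n = 180: PMT = 500,000 / ([((1+r)^n − 1)/r]) = CHF 1,808.93

CHF 1,808.93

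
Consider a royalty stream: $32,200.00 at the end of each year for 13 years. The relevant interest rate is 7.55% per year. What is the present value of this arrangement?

$260,923.16

This is an ordinary annuity: 13 payments of $32,200.00 at the end of each year.
Periodic rate r = 0.0755 per year.
PV = PMT × [(1 − (1+r)^−n)/r] = 32,200 × [1 − (1+r)^−13] / r = $260,923.16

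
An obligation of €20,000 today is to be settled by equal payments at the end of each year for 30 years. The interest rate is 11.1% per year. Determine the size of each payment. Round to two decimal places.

Level ordinary annuity; solve PV = PMT × [(1 − (1+r)^−n)/r] for PMT.
Periodic rate r = 0.111 per year.
With n = 30: PMT = 20,000 / ([(1 − (1+r)^−n)/r]) = €2,318.58

€2,318.58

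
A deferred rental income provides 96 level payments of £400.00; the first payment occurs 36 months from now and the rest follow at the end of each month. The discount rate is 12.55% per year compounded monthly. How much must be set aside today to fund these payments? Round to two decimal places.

Ordinary annuity of 96 payments, first payment at period 36.
Periodic rate r = 0.1255/12 per month; n is counted in months.
The ordinary-annuity PV formula values the stream one period before the first payment (period 35); discount that back 35 periods:
PV₀ = 400 × [1 − (1+r)^−96] / r × (1+r)^−35 = £16,785.95

£16,785.95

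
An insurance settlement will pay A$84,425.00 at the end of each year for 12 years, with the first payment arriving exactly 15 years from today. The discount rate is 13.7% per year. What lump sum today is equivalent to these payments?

A$80,241.87

Ordinary annuity of 12 payments, first payment at period 15.
Periodic rate r = 0.137 per year.
The ordinary-annuity PV formula values the stream one period before the first payment (period 14); discount that back 14 periods:
PV₀ = 84,425 × [1 − (1+r)^−12] / r × (1+r)^−14 = A$80,241.87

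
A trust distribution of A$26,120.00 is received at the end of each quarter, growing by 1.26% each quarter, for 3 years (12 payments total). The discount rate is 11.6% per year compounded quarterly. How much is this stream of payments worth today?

Periodic rate r = 0.116/4 per quarter; n is counted in quarters.
Growing ordinary annuity: PV = PMT₁ × [1 − ((1+g)/(1+r))^n] / (r − g) = 26,120 × [1 − ((1+0.0126)/(1+r))^12] / (r − 0.0126) = A$279,274.18.

A$279,274.18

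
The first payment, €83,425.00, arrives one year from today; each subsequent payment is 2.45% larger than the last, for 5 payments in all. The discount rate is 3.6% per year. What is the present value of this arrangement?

Periodic rate r = 0.036 per year.
Growing ordinary annuity: PV = PMT₁ × [1 − ((1+g)/(1+r))^n] / (r − g) = 83,425 × [1 − ((1+0.0245)/(1+r))^5] / (r − 0.0245) = €393,790.28.

€393,790.28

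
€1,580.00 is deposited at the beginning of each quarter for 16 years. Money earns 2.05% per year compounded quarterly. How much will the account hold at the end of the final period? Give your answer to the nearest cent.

€119,928.99

This is an annuity due: 64 deposits of €1,580.00 at the beginning of each quarter.
Periodic rate r = 0.0205/4 per quarter; n is counted in quarters.
FV = PMT × [((1+r)^n − 1)/r] × (1+r) = 1,580 × [(1+r)^64 − 1] / r × (1+r) = €119,928.99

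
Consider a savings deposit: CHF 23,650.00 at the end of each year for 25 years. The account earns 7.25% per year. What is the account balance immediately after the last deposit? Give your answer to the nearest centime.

This is an ordinary annuity: 25 deposits of CHF 23,650.00 at the end of each year.
Periodic rate r = 0.0725 per year.
FV = PMT × [((1+r)^n − 1)/r] = 23,650 × [(1+r)^25 − 1] / r = CHF 1,550,626.23

CHF 1,550,626.23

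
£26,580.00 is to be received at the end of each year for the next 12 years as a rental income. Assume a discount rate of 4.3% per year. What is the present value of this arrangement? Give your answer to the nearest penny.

£245,168.75

This is an ordinary annuity: 12 payments of £26,580.00 at the end of each year.
Periodic rate r = 0.043 per year.
PV = PMT × [(1 − (1+r)^−n)/r] = 26,580 × [1 − (1+r)^−12] / r = £245,168.75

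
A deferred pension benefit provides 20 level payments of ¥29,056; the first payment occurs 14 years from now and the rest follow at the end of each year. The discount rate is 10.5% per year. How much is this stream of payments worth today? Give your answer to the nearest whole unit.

Ordinary annuity of 20 payments, first payment at period 14.
Periodic rate r = 0.105 per year.
The ordinary-annuity PV formula values the stream one period before the first payment (period 13); discount that back 13 periods:
PV₀ = 29,056 × [1 − (1+r)^−20] / r × (1+r)^−13 = ¥65,309

¥65,309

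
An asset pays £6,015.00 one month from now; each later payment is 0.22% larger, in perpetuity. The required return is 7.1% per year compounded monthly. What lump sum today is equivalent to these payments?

Periodic rate r = 0.071/12 per month.
Growing perpetuity (Gordon): PV = PMT₁ / (r − g) = 6,015 / (r − 0.0022) = £1,618,385.65.

£1,618,385.65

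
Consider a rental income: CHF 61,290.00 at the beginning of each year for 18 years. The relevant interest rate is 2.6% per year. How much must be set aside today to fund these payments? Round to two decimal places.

CHF 894,856.74

This is an annuity due: 18 payments of CHF 61,290.00 at the beginning of each year.
Periodic rate r = 0.026 per year.
PV = PMT × [(1 − (1+r)^−n)/r] × (1+r) = 61,290 × [1 − (1+r)^−18] / r × (1+r) = CHF 894,856.74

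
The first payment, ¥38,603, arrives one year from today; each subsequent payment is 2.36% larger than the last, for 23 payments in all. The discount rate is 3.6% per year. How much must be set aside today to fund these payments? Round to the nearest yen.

¥753,094

Periodic rate r = 0.036 per year.
Growing ordinary annuity: PV = PMT₁ × [1 − ((1+g)/(1+r))^n] / (r − g) = 38,603 × [1 − ((1+0.0236)/(1+r))^23] / (r − 0.0236) = ¥753,094.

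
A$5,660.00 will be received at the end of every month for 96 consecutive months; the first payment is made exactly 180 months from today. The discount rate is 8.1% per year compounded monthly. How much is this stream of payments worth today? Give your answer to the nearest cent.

A$119,656.29

Ordinary annuity of 96 payments, first payment at period 180.
Periodic rate r = 0.081/12 per month; n is counted in months.
The ordinary-annuity PV formula values the stream one period before the first payment (period 179); discount that back 179 periods:
PV₀ = 5,660 × [1 − (1+r)^−96] / r × (1+r)^−179 = A$119,656.29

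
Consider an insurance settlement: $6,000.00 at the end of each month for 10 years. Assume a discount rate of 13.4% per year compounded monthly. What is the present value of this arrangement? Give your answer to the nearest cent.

$395,571.50

This is an ordinary annuity: 120 payments of $6,000.00 at the end of each month.
Periodic rate r = 0.134/12 per month; n is counted in months.
PV = PMT × [(1 − (1+r)^−n)/r] = 6,000 × [1 − (1+r)^−120] / r = $395,571.50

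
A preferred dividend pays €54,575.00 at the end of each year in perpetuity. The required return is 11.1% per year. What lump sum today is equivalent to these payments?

€491,666.67

Periodic rate r = 0.111 per year.
Level perpetuity: PV = PMT / r = 54,575 / (0.111) = €491,666.67.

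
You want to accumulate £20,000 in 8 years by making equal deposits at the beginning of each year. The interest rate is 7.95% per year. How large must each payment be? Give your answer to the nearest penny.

£1,744.97

Level annuity due; solve FV = PMT × [((1+r)^n − 1)/r] × (1+r) for PMT.
Periodic rate r = 0.0795 per year.
With n = 8: PMT = 20,000 / ([((1+r)^n − 1)/r] × (1+r)) = £1,744.97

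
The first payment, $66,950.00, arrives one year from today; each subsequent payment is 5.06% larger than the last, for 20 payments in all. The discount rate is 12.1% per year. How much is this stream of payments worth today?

$691,089.94

Periodic rate r = 0.121 per year.
Growing ordinary annuity: PV = PMT₁ × [1 − ((1+g)/(1+r))^n] / (r − g) = 66,950 × [1 − ((1+0.0506)/(1+r))^20] / (r − 0.0506) = $691,089.94.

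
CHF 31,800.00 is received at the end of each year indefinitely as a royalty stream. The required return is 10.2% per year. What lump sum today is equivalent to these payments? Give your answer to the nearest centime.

Periodic rate r = 0.102 per year.
Level perpetuity: PV = PMT / r = 31,800 / (0.102) = CHF 311,764.71.

CHF 311,764.71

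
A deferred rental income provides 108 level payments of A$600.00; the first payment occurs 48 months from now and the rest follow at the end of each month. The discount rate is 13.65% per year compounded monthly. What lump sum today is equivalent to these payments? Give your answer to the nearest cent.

Ordinary annuity of 108 payments, first payment at period 48.
Periodic rate r = 0.1365/12 per month; n is counted in months.
The ordinary-annuity PV formula values the stream one period before the first payment (period 47); discount that back 47 periods:
PV₀ = 600 × [1 − (1+r)^−108] / r × (1+r)^−47 = A$21,860.37

A$21,860.37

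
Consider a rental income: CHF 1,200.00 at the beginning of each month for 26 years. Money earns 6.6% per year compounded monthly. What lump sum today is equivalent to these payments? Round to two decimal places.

This is an annuity due: 312 payments of CHF 1,200.00 at the beginning of each month.
Periodic rate r = 0.066/12 per month; n is counted in months.
PV = PMT × [(1 − (1+r)^−n)/r] × (1+r) = 1,200 × [1 − (1+r)^−312] / r × (1+r) = CHF 179,754.63

CHF 179,754.63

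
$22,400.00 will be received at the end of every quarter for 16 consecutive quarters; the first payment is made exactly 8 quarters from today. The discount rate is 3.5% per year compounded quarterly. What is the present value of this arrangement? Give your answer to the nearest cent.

$313,381.37

Ordinary annuity of 16 payments, first payment at period 8.
Periodic rate r = 0.035/4 per quarter; n is counted in quarters.
The ordinary-annuity PV formula values the stream one period before the first payment (period 7); discount that back 7 periods:
PV₀ = 22,400 × [1 − (1+r)^−16] / r × (1+r)^−7 = $313,381.37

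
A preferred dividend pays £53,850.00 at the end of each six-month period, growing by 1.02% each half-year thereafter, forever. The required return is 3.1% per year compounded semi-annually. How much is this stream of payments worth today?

Periodic rate r = 0.031/2 per half-year.
Growing perpetuity (Gordon): PV = PMT₁ / (r − g) = 53,850 / (r − 0.0102) = £10,160,377.36.

£10,160,377.36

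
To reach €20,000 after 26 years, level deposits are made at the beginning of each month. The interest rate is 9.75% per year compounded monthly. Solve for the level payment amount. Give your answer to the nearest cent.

€14.03

Level annuity due; solve FV = PMT × [((1+r)^n − 1)/r] × (1+r) for PMT.
Periodic rate r = 0.0975/12 per month; n is counted in months.
With n = 312: PMT = 20,000 / ([((1+r)^n − 1)/r] × (1+r)) = €14.03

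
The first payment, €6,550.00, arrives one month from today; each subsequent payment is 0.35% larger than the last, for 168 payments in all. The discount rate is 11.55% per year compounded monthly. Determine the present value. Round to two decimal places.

Periodic rate r = 0.1155/12 per month; n is counted in months.
Growing ordinary annuity: PV = PMT₁ × [1 − ((1+g)/(1+r))^n] / (r − g) = 6,550 × [1 − ((1+0.0035)/(1+r))^168] / (r − 0.0035) = €684,655.67.

€684,655.67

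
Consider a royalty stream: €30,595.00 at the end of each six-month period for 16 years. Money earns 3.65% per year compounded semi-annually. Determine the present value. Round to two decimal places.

This is an ordinary annuity: 32 payments of €30,595.00 at the end of each six-month period.
Periodic rate r = 0.0365/2 per half-year; n is counted in half-years.
PV = PMT × [(1 − (1+r)^−n)/r] = 30,595 × [1 − (1+r)^−32] / r = €736,615.10

€736,615.10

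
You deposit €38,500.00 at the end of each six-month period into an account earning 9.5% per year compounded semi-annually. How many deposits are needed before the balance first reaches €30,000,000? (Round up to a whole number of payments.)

79 payments

Periodic rate r = 0.095/2 per half-year; n is counted in half-years.
Ordinary annuity FV: 30,000,000 = 38,500 × [((1+r)^n − 1)/r].
(1+r)^n = 1 + 30,000,000 × r / 38,500, so n = ln(1 + 30,000,000·r/38,500) / ln(1+r) = 78.39.
Round up to a whole number of payments: n = 79.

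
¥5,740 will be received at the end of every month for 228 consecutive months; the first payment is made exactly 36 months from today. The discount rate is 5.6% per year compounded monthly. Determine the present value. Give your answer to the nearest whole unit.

¥683,535

Ordinary annuity of 228 payments, first payment at period 36.
Periodic rate r = 0.056/12 per month; n is counted in months.
The ordinary-annuity PV formula values the stream one period before the first payment (period 35); discount that back 35 periods:
PV₀ = 5,740 × [1 − (1+r)^−228] / r × (1+r)^−35 = ¥683,535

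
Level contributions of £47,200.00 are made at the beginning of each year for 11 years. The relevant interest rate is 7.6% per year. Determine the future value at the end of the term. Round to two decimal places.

This is an annuity due: 11 deposits of £47,200.00 at the beginning of each year.
Periodic rate r = 0.076 per year.
FV = PMT × [((1+r)^n − 1)/r] × (1+r) = 47,200 × [(1+r)^11 − 1] / r × (1+r) = £827,554.72

£827,554.72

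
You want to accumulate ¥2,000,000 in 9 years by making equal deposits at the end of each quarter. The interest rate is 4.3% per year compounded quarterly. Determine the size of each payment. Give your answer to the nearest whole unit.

Level ordinary annuity; solve FV = PMT × [((1+r)^n − 1)/r] for PMT.
Periodic rate r = 0.043/4 per quarter; n is counted in quarters.
With n = 36: PMT = 2,000,000 / ([((1+r)^n − 1)/r]) = ¥45,792

¥45,792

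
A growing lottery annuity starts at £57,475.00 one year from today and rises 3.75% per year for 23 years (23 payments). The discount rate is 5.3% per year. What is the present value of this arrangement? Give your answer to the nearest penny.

Periodic rate r = 0.053 per year.
Growing ordinary annuity: PV = PMT₁ × [1 − ((1+g)/(1+r))^n] / (r − g) = 57,475 × [1 − ((1+0.0375)/(1+r))^23] / (r − 0.0375) = £1,071,604.63.

£1,071,604.63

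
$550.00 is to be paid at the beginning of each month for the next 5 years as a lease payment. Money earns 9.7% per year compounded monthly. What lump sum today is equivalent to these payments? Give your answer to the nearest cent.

$26,277.39

This is an annuity due: 60 payments of $550.00 at the beginning of each month.
Periodic rate r = 0.097/12 per month; n is counted in months.
PV = PMT × [(1 − (1+r)^−n)/r] × (1+r) = 550 × [1 − (1+r)^−60] / r × (1+r) = $26,277.39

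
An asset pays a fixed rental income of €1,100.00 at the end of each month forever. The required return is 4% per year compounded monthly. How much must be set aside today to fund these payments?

Periodic rate r = 0.04/12 per month.
Level perpetuity: PV = PMT / r = 1,100 / (0.04/12) = €330,000.00.

€330,000.00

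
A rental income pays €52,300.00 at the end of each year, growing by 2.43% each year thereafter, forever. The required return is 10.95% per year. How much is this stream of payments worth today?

Periodic rate r = 0.1095 per year.
Growing perpetuity (Gordon): PV = PMT₁ / (r − g) = 52,300 / (r − 0.0243) = €613,849.77.

€613,849.77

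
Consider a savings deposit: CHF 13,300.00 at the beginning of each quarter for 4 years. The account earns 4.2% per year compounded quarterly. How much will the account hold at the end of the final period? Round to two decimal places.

This is an annuity due: 16 deposits of CHF 13,300.00 at the beginning of each quarter.
Periodic rate r = 0.042/4 per quarter; n is counted in quarters.
FV = PMT × [((1+r)^n − 1)/r] × (1+r) = 13,300 × [(1+r)^16 − 1] / r × (1+r) = CHF 232,827.17

CHF 232,827.17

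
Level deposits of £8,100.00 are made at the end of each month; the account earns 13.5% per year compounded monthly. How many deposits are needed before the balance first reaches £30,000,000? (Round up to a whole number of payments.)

336 payments

Periodic rate r = 0.135/12 per month; n is counted in months.
Ordinary annuity FV: 30,000,000 = 8,100 × [((1+r)^n − 1)/r].
(1+r)^n = 1 + 30,000,000 × r / 8,100, so n = ln(1 + 30,000,000·r/8,100) / ln(1+r) = 335.51.
Round up to a whole number of payments: n = 336.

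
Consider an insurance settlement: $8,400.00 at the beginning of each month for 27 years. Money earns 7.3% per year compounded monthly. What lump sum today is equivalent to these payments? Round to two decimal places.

This is an annuity due: 324 payments of $8,400.00 at the beginning of each month.
Periodic rate r = 0.073/12 per month; n is counted in months.
PV = PMT × [(1 − (1+r)^−n)/r] × (1+r) = 8,400 × [1 − (1+r)^−324] / r × (1+r) = $1,194,519.95

$1,194,519.95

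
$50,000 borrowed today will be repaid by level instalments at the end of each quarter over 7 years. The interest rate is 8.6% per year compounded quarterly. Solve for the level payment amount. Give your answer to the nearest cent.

Level ordinary annuity; solve PV = PMT × [(1 − (1+r)^−n)/r] for PMT.
Periodic rate r = 0.086/4 per quarter; n is counted in quarters.
With n = 28: PMT = 50,000 / ([(1 − (1+r)^−n)/r]) = $2,395.39

$2,395.39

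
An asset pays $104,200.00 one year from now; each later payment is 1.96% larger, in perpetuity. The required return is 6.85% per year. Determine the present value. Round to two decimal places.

Periodic rate r = 0.0685 per year.
Growing perpetuity (Gordon): PV = PMT₁ / (r − g) = 104,200 / (r − 0.0196) = $2,130,879.35.

$2,130,879.35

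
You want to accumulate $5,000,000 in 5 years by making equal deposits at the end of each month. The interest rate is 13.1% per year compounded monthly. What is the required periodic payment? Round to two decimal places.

Level ordinary annuity; solve FV = PMT × [((1+r)^n − 1)/r] for PMT.
Periodic rate r = 0.131/12 per month; n is counted in months.
With n = 60: PMT = 5,000,000 / ([((1+r)^n − 1)/r]) = $59,438.15

$59,438.15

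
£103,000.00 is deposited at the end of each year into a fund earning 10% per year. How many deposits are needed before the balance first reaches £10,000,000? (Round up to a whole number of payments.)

Periodic rate r = 0.1 per year.
Ordinary annuity FV: 10,000,000 = 103,000 × [((1+r)^n − 1)/r].
(1+r)^n = 1 + 10,000,000 × r / 103,000, so n = ln(1 + 10,000,000·r/103,000) / ln(1+r) = 24.88.
Round up to a whole number of payments: n = 25.

25 payments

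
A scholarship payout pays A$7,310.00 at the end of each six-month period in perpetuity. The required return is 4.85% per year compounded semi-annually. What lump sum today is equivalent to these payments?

Periodic rate r = 0.0485/2 per half-year.
Level perpetuity: PV = PMT / r = 7,310 / (0.0485/2) = A$301,443.30.

A$301,443.30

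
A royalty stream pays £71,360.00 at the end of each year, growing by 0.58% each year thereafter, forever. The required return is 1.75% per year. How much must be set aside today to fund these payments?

Periodic rate r = 0.0175 per year.
Growing perpetuity (Gordon): PV = PMT₁ / (r − g) = 71,360 / (r − 0.0058) = £6,099,145.30.

£6,099,145.30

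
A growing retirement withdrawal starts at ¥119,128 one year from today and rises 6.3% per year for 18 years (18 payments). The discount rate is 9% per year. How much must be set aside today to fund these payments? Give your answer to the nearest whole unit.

Periodic rate r = 0.09 per year.
Growing ordinary annuity: PV = PMT₁ × [1 − ((1+g)/(1+r))^n] / (r − g) = 119,128 × [1 − ((1+0.063)/(1+r))^18] / (r − 0.063) = ¥1,603,018.

¥1,603,018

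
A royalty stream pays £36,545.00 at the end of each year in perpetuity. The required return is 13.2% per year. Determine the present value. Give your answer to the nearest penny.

Periodic rate r = 0.132 per year.
Level perpetuity: PV = PMT / r = 36,545 / (0.132) = £276,856.06.

£276,856.06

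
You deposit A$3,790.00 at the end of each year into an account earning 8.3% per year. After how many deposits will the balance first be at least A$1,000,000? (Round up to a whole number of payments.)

Periodic rate r = 0.083 per year.
Ordinary annuity FV: 1,000,000 = 3,790 × [((1+r)^n − 1)/r].
(1+r)^n = 1 + 1,000,000 × r / 3,790, so n = ln(1 + 1,000,000·r/3,790) / ln(1+r) = 39.27.
Round up to a whole number of payments: n = 40.

40 payments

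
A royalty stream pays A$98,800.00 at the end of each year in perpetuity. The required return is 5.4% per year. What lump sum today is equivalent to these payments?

Periodic rate r = 0.054 per year.
Level perpetuity: PV = PMT / r = 98,800 / (0.054) = A$1,829,629.63.

A$1,829,629.63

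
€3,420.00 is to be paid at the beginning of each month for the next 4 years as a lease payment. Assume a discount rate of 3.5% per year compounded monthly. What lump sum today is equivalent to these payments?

€153,425.25

This is an annuity due: 48 payments of €3,420.00 at the beginning of each month.
Periodic rate r = 0.035/12 per month; n is counted in months.
PV = PMT × [(1 − (1+r)^−n)/r] × (1+r) = 3,420 × [1 − (1+r)^−48] / r × (1+r) = €153,425.25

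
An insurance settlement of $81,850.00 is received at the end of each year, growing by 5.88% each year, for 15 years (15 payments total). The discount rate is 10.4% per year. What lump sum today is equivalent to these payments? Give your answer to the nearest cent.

$843,558.64

Periodic rate r = 0.104 per year.
Growing ordinary annuity: PV = PMT₁ × [1 − ((1+g)/(1+r))^n] / (r − g) = 81,850 × [1 − ((1+0.0588)/(1+r))^15] / (r − 0.0588) = $843,558.64.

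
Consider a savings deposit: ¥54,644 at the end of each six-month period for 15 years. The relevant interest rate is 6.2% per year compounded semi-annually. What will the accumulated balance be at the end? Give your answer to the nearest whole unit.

¥2,642,238

This is an ordinary annuity: 30 deposits of ¥54,644 at the end of each six-month period.
Periodic rate r = 0.062/2 per half-year; n is counted in half-years.
FV = PMT × [((1+r)^n − 1)/r] = 54,644 × [(1+r)^30 − 1] / r = ¥2,642,238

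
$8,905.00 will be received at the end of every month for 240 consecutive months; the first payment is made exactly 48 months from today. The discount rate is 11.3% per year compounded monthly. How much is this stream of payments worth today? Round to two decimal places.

Ordinary annuity of 240 payments, first payment at period 48.
Periodic rate r = 0.113/12 per month; n is counted in months.
The ordinary-annuity PV formula values the stream one period before the first payment (period 47); discount that back 47 periods:
PV₀ = 8,905 × [1 − (1+r)^−240] / r × (1+r)^−47 = $544,533.30

$544,533.30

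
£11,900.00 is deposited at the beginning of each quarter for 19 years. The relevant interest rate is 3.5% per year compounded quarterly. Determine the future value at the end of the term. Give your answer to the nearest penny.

This is an annuity due: 76 deposits of £11,900.00 at the beginning of each quarter.
Periodic rate r = 0.035/4 per quarter; n is counted in quarters.
FV = PMT × [((1+r)^n − 1)/r] × (1+r) = 11,900 × [(1+r)^76 − 1] / r × (1+r) = £1,288,041.49

£1,288,041.49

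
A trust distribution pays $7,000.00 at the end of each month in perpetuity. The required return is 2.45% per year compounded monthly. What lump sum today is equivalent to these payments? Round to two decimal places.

$3,428,571.43

Periodic rate r = 0.0245/12 per month.
Level perpetuity: PV = PMT / r = 7,000 / (0.0245/12) = $3,428,571.43.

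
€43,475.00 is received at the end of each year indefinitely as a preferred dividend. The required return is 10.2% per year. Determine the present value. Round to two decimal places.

€426,225.49

Periodic rate r = 0.102 per year.
Level perpetuity: PV = PMT / r = 43,475 / (0.102) = €426,225.49.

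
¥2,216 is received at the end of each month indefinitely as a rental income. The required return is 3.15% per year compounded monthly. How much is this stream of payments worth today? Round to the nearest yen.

Periodic rate r = 0.0315/12 per month.
Level perpetuity: PV = PMT / r = 2,216 / (0.0315/12) = ¥844,190.

¥844,190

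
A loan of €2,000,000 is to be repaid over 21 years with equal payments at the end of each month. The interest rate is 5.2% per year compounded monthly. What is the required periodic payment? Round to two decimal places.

€13,058.84

Level ordinary annuity; solve PV = PMT × [(1 − (1+r)^−n)/r] for PMT.
Periodic rate r = 0.052/12 per month; n is counted in months.
With n = 252: PMT = 2,000,000 / ([(1 − (1+r)^−n)/r]) = €13,058.84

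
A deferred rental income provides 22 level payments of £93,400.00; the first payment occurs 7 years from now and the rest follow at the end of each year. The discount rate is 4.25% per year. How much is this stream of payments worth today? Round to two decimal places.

Ordinary annuity of 22 payments, first payment at period 7.
Periodic rate r = 0.0425 per year.
The ordinary-annuity PV formula values the stream one period before the first payment (period 6); discount that back 6 periods:
PV₀ = 93,400 × [1 − (1+r)^−22] / r × (1+r)^−6 = £1,026,774.29

£1,026,774.29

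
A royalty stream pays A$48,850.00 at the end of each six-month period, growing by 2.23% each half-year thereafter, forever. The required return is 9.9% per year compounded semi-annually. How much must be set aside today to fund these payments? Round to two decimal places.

A$1,795,955.88

Periodic rate r = 0.099/2 per half-year.
Growing perpetuity (Gordon): PV = PMT₁ / (r − g) = 48,850 / (r − 0.0223) = A$1,795,955.88.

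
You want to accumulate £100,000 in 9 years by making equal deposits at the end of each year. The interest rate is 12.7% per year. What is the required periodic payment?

Level ordinary annuity; solve FV = PMT × [((1+r)^n − 1)/r] for PMT.
Periodic rate r = 0.127 per year.
With n = 9: PMT = 100,000 / ([((1+r)^n − 1)/r]) = £6,570.03

£6,570.03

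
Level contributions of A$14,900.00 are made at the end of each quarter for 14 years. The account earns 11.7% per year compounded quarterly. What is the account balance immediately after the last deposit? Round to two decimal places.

This is an ordinary annuity: 56 deposits of A$14,900.00 at the end of each quarter.
Periodic rate r = 0.117/4 per quarter; n is counted in quarters.
FV = PMT × [((1+r)^n − 1)/r] = 14,900 × [(1+r)^56 − 1] / r = A$2,050,536.22

A$2,050,536.22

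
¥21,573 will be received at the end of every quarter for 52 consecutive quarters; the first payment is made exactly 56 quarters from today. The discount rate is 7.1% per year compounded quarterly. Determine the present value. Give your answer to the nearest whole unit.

Ordinary annuity of 52 payments, first payment at period 56.
Periodic rate r = 0.071/4 per quarter; n is counted in quarters.
The ordinary-annuity PV formula values the stream one period before the first payment (period 55); discount that back 55 periods:
PV₀ = 21,573 × [1 − (1+r)^−52] / r × (1+r)^−55 = ¥276,822

¥276,822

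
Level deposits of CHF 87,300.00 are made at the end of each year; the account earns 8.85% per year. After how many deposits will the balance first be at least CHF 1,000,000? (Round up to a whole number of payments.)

Periodic rate r = 0.0885 per year.
Ordinary annuity FV: 1,000,000 = 87,300 × [((1+r)^n − 1)/r].
(1+r)^n = 1 + 1,000,000 × r / 87,300, so n = ln(1 + 1,000,000·r/87,300) / ln(1+r) = 8.25.
Round up to a whole number of payments: n = 9.

9 payments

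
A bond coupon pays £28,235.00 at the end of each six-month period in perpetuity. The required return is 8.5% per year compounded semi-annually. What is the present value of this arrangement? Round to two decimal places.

£664,352.94

Periodic rate r = 0.085/2 per half-year.
Level perpetuity: PV = PMT / r = 28,235 / (0.085/2) = £664,352.94.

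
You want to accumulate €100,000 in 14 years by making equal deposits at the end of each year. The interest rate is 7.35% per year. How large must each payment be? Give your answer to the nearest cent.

€4,325.67

Level ordinary annuity; solve FV = PMT × [((1+r)^n − 1)/r] for PMT.
Periodic rate r = 0.0735 per year.
With n = 14: PMT = 100,000 / ([((1+r)^n − 1)/r]) = €4,325.67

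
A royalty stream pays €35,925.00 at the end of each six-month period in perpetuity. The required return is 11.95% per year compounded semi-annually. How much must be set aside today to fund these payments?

Periodic rate r = 0.1195/2 per half-year.
Level perpetuity: PV = PMT / r = 35,925 / (0.1195/2) = €601,255.23.

€601,255.23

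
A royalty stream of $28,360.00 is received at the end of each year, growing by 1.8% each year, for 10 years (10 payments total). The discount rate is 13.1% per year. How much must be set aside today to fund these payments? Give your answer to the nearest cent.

$163,378.41

Periodic rate r = 0.131 per year.
Growing ordinary annuity: PV = PMT₁ × [1 − ((1+g)/(1+r))^n] / (r − g) = 28,360 × [1 − ((1+0.018)/(1+r))^10] / (r − 0.018) = $163,378.41.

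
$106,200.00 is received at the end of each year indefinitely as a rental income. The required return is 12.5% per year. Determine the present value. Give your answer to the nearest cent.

Periodic rate r = 0.125 per year.
Level perpetuity: PV = PMT / r = 106,200 / (0.125) = $849,600.00.

$849,600.00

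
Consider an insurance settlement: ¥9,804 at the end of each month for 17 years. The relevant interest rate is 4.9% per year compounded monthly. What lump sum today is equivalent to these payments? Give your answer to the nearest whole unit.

This is an ordinary annuity: 204 payments of ¥9,804 at the end of each month.
Periodic rate r = 0.049/12 per month; n is counted in months.
PV = PMT × [(1 − (1+r)^−n)/r] = 9,804 × [1 − (1+r)^−204] / r = ¥1,355,398

¥1,355,398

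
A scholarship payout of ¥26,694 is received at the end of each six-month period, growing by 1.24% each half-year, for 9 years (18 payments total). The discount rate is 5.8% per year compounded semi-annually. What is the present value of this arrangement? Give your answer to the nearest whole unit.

Periodic rate r = 0.058/2 per half-year; n is counted in half-years.
Growing ordinary annuity: PV = PMT₁ × [1 − ((1+g)/(1+r))^n] / (r − g) = 26,694 × [1 − ((1+0.0124)/(1+r))^18] / (r − 0.0124) = ¥408,111.

¥408,111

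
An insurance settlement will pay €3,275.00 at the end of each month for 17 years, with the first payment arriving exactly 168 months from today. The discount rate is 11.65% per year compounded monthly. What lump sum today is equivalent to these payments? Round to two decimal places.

Ordinary annuity of 204 payments, first payment at period 168.
Periodic rate r = 0.1165/12 per month; n is counted in months.
The ordinary-annuity PV formula values the stream one period before the first payment (period 167); discount that back 167 periods:
PV₀ = 3,275 × [1 − (1+r)^−204] / r × (1+r)^−167 = €57,834.09

€57,834.09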